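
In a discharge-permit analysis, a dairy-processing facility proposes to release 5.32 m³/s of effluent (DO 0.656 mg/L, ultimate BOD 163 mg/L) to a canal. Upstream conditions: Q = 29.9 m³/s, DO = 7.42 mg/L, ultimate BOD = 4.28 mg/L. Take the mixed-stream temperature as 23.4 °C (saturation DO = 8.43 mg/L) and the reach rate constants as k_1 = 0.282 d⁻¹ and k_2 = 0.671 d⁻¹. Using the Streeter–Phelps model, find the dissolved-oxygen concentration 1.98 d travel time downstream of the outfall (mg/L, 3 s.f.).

DO ≈ 1.60 mg/L

Mixed DO = (29.9×7.42 + 5.32×0.656)/(29.9+5.32) = 225.3/35.22 = 6.398 mg/L.
Mixed L₀ = (29.9×4.28 + 5.32×163)/(35.22) = 995.1/35.22 = 28.25 mg/L.
Initial deficit D₀ = C_s − DO₀ = 8.43 − 6.398 = 2.032 mg/L.
D(1.98) = [0.282×28.25/(0.671−0.282)](e^(−0.282×1.98) − e^(−0.671×1.98)) + 2.032 e^(−0.671×1.98)
= 20.48 × (0.5721 − 0.2649) + 2.032 × 0.2649 = 6.832 mg/L.
DO = 8.43 − 6.832 = 1.598 mg/L.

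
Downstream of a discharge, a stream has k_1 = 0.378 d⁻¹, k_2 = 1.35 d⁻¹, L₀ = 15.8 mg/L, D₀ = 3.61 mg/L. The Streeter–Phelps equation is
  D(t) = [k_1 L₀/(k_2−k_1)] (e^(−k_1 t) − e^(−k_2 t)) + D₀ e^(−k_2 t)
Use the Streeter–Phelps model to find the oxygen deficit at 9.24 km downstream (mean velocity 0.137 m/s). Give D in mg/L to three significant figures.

Travel time t = x/v = 9.24 km / (0.137 m/s) = 9240 m / 0.137 m/s = 67450 s = 0.7806 d.
k_1 L₀/(k_2−k_1) = 0.378×15.8/(1.35−0.378) = 5.972/0.9720 = 6.144 mg/L.
e^(−k_1 t) = e^(−0.378×0.7806) = 0.7445; e^(−k_2 t) = e^(−1.35×0.7806) = 0.3486.
D = 6.144 × (0.7445 − 0.3486) + 3.61 × 0.3486 = 2.432 + 1.258 = 3.691 mg/L.

D ≈ 3.69 mg/L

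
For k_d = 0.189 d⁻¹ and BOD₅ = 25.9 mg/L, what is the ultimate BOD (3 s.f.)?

BOD₅ = L₀(1 − e^(−5k_d)) ⇒ L₀ = BOD₅ / (1 − e^(−5×0.189))
= 25.9 / (1 − 0.3887) = 25.9 / 0.6113 = 42.37 mg/L.

L₀ ≈ 42.4 mg/L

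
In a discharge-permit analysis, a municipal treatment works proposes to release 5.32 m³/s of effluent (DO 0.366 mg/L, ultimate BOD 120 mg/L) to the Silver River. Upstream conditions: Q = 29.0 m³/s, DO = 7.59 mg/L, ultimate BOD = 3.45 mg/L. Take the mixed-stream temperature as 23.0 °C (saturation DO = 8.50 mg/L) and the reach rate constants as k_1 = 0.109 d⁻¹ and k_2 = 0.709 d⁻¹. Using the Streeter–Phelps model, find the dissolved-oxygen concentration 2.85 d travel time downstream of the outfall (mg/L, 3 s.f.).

Mixed DO = (29.0×7.59 + 5.32×0.366)/(29.0+5.32) = 222.1/34.32 = 6.470 mg/L.
Mixed L₀ = (29.0×3.45 + 5.32×120)/(34.32) = 738.5/34.32 = 21.52 mg/L.
Initial deficit D₀ = C_s − DO₀ = 8.50 − 6.470 = 2.030 mg/L.
D(2.85) = [0.109×21.52/(0.709−0.109)](e^(−0.109×2.85) − e^(−0.709×2.85)) + 2.030 e^(−0.709×2.85)
= 3.909 × (0.7330 − 0.1326) + 2.030 × 0.1326 = 2.616 mg/L.
DO = 8.50 − 2.616 = 5.884 mg/L.

DO ≈ 5.88 mg/L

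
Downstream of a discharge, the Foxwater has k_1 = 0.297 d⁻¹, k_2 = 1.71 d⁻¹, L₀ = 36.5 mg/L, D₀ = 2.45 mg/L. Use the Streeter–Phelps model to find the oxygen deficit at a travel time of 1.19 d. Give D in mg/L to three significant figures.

k_1 L₀/(k_2−k_1) = 0.297×36.5/(1.71−0.297) = 10.84/1.413 = 7.672 mg/L.
e^(−k_1 t) = e^(−0.297×1.190) = 0.7023; e^(−k_2 t) = e^(−1.71×1.190) = 0.1307.
D = 7.672 × (0.7023 − 0.1307) + 2.45 × 0.1307 = 4.385 + 0.3202 = 4.705 mg/L.

D ≈ 4.71 mg/L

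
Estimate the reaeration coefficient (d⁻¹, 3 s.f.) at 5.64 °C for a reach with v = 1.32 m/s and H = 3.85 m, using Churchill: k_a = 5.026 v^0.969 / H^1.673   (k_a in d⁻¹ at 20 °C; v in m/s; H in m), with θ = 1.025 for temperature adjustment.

k_a ≈ 0.484 d⁻¹

k_a(20) = 5.026 × 1.32^0.969 / 3.85^1.673 = 5.026 × 1.309 / 9.538 = 0.6896 d⁻¹.
k_a(5.64) = 0.6896 × 1.025^(5.64−20) = 0.6896 × 0.7015 = 0.4837 d⁻¹.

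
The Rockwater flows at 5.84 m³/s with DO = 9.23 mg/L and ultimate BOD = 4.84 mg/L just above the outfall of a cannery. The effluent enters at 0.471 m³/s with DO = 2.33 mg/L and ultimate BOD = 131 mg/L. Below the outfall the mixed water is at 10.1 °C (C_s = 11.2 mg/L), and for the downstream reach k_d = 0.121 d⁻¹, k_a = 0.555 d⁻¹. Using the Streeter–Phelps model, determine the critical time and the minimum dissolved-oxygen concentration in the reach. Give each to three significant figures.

t_c ≈ 1.25 d; minimum DO ≈ 8.53 mg/L

Mixed DO = (5.84×9.23 + 0.471×2.33)/(5.84+0.471) = 55.00/6.311 = 8.715 mg/L.
Mixed L₀ = (5.84×4.84 + 0.471×131)/(6.311) = 89.97/6.311 = 14.26 mg/L.
Initial deficit D₀ = C_s − DO₀ = 11.2 − 8.715 = 2.485 mg/L.
t_c = (1/0.4340) ln[(0.555/0.121)(1 − 2.485×0.4340/(0.121×14.26))] = 2.304 × ln(1.719) = 1.248 d.
D_c = (0.121/0.555) × 14.26 × e^(−0.121×1.248) = 0.2180 × 14.26 × 0.8598 = 2.672 mg/L.
Minimum DO = 11.2 − 2.672 = 8.528 mg/L.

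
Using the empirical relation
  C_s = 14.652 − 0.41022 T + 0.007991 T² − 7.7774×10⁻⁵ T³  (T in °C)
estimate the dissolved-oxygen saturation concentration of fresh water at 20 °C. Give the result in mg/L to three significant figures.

C_s = 14.652 − 0.41022×20 + 0.007991×20² − 7.7774×10⁻⁵×20³ = 9.022 mg/L.

C_s ≈ 9.02 mg/L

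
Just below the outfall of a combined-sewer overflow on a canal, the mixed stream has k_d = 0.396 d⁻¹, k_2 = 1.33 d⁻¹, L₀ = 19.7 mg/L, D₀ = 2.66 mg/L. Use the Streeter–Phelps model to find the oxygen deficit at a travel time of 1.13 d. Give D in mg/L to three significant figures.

D ≈ 4.07 mg/L

k_d L₀/(k_2−k_d) = 0.396×19.7/(1.33−0.396) = 7.801/0.9340 = 8.352 mg/L.
e^(−k_d t) = e^(−0.396×1.130) = 0.6392; e^(−k_2 t) = e^(−1.33×1.130) = 0.2225.
D = 8.352 × (0.6392 − 0.2225) + 2.66 × 0.2225 = 3.481 + 0.5918 = 4.073 mg/L.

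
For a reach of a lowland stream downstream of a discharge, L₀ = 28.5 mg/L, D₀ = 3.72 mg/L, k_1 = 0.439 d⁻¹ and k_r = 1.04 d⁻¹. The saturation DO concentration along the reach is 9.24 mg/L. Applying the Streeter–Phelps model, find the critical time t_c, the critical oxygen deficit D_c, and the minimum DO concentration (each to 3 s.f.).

At the critical point dD/dt = 0, so k_1 L₀ e^(−k_1 t) = k_r D. Substituting D(t) from the Streeter–Phelps equation and solving for t gives
t_c = ln[(k_r/k_1)(1 − D₀(k_r−k_1)/(k_1 L₀))] / (k_r−k_1).
Here k_r−k_1 = 0.6010 d⁻¹ and 1 − D₀(k_r−k_1)/(k_1 L₀) = 1 − 3.72×0.6010/(0.439×28.5) = 0.8213, so
t_c = ln(2.369 × 0.8213) / 0.6010 = 0.6656 / 0.6010 = 1.108 d.
L(t_c) = L₀ e^(−k_1 t_c) = 28.5 × 0.6150 = 17.53 mg/L, and at the critical point k_r D_c = k_1 L, so D_c = (0.439/1.04) × 17.53 = 7.398 mg/L.
Minimum DO = C_s − D_c = 9.24 − 7.398 = 1.842 mg/L.

t_c ≈ 1.11 d; D_c ≈ 7.40 mg/L; min DO ≈ 1.84 mg/L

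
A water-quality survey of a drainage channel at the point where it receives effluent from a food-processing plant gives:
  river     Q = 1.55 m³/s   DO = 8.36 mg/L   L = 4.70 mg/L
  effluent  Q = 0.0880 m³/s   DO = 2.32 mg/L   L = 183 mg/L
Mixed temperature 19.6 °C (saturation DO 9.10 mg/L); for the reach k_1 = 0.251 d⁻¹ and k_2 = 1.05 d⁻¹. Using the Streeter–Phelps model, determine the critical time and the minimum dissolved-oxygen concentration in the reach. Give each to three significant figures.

Mixed DO = (1.55×8.36 + 0.0880×2.32)/(1.55+0.0880) = 13.16/1.638 = 8.036 mg/L.
Mixed L₀ = (1.55×4.70 + 0.0880×183)/(1.638) = 23.39/1.638 = 14.28 mg/L.
Initial deficit D₀ = C_s − DO₀ = 9.10 − 8.036 = 1.064 mg/L.
t_c = (1/0.7990) ln[(1.05/0.251)(1 − 1.064×0.7990/(0.251×14.28))] = 1.252 × ln(3.191) = 1.452 d.
D_c = (0.251/1.05) × 14.28 × e^(−0.251×1.452) = 0.2390 × 14.28 × 0.6946 = 2.371 mg/L.
Minimum DO = 9.10 − 2.371 = 6.729 mg/L.

t_c ≈ 1.45 d; minimum DO ≈ 6.73 mg/L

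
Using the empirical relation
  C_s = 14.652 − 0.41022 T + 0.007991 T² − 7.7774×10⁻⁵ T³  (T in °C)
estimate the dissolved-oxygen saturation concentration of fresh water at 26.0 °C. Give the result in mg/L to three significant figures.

C_s ≈ 8.02 mg/L

C_s = 14.652 − 0.41022×26.0 + 0.007991×26.0² − 7.7774×10⁻⁵×26.0³ = 8.021 mg/L.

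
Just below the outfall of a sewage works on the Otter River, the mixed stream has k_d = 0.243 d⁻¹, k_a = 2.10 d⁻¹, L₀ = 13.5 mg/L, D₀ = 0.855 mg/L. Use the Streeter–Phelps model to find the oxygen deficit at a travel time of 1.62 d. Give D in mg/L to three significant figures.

k_d L₀/(k_a−k_d) = 0.243×13.5/(2.10−0.243) = 3.280/1.857 = 1.767 mg/L.
e^(−k_d t) = e^(−0.243×1.620) = 0.6746; e^(−k_a t) = e^(−2.10×1.620) = 0.03331.
D = 1.767 × (0.6746 − 0.03331) + 0.855 × 0.03331 = 1.133 + 0.02848 = 1.161 mg/L.

D ≈ 1.16 mg/L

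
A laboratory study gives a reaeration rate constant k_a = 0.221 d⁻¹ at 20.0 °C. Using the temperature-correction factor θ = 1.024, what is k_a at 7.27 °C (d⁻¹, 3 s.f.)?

k_a ≈ 0.163 d⁻¹

k_a(T₂) = k_a(T₁) · θ^(T₂−T₁) = 0.221 × 1.024^(7.27−20.0)
= 0.221 × 1.024^-12.7 = 0.221 × 0.7394 = 0.1634 d⁻¹.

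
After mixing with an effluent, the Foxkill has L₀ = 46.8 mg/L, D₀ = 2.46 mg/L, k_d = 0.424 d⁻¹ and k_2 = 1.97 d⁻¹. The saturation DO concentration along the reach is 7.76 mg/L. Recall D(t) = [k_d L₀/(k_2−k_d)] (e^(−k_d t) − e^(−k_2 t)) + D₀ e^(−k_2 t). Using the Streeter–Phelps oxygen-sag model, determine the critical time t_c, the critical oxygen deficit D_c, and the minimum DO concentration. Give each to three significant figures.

t_c ≈ 0.856 d; D_c ≈ 7.01 mg/L; min DO ≈ 0.753 mg/L

At the critical point dD/dt = 0, so k_d L₀ e^(−k_d t) = k_2 D. Substituting D(t) from the Streeter–Phelps equation and solving for t gives
t_c = ln[(k_2/k_d)(1 − D₀(k_2−k_d)/(k_d L₀))] / (k_2−k_d).
Here k_2−k_d = 1.546 d⁻¹ and 1 − D₀(k_2−k_d)/(k_d L₀) = 1 − 2.46×1.546/(0.424×46.8) = 0.8083, so
t_c = ln(4.646 × 0.8083) / 1.546 = 1.323 / 1.546 = 0.8559 d.
L(t_c) = L₀ e^(−k_d t_c) = 46.8 × 0.6956 = 32.56 mg/L, and at the critical point k_2 D_c = k_d L, so D_c = (0.424/1.97) × 32.56 = 7.007 mg/L.
Minimum DO = C_s − D_c = 7.76 − 7.007 = 0.7530 mg/L.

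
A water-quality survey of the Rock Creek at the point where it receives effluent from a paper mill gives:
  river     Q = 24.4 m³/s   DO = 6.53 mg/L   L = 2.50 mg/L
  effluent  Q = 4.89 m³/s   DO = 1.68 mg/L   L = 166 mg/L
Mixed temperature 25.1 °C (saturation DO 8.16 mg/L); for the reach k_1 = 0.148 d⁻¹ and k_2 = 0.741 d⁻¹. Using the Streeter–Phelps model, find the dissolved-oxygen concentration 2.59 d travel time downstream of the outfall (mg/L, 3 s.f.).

DO ≈ 3.82 mg/L

Mixed DO = (24.4×6.53 + 4.89×1.68)/(24.4+4.89) = 167.5/29.29 = 5.720 mg/L.
Mixed L₀ = (24.4×2.50 + 4.89×166)/(29.29) = 872.7/29.29 = 29.80 mg/L.
Initial deficit D₀ = C_s − DO₀ = 8.16 − 5.720 = 2.440 mg/L.
D(2.59) = [0.148×29.80/(0.741−0.148)](e^(−0.148×2.59) − e^(−0.741×2.59)) + 2.440 e^(−0.741×2.59)
= 7.437 × (0.6816 − 0.1467) + 2.440 × 0.1467 = 4.336 mg/L.
DO = 8.16 − 4.336 = 3.824 mg/L.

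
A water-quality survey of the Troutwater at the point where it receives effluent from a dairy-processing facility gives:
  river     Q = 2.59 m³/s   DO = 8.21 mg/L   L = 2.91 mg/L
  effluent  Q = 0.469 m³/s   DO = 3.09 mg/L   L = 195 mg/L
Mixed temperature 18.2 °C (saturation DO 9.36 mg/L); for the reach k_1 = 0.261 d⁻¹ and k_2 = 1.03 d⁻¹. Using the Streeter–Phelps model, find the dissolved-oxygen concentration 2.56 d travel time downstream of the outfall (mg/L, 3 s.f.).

Mixed DO = (2.59×8.21 + 0.469×3.09)/(2.59+0.469) = 22.71/3.059 = 7.425 mg/L.
Mixed L₀ = (2.59×2.91 + 0.469×195)/(3.059) = 98.99/3.059 = 32.36 mg/L.
Initial deficit D₀ = C_s − DO₀ = 9.36 − 7.425 = 1.935 mg/L.
D(2.56) = [0.261×32.36/(1.03−0.261)](e^(−0.261×2.56) − e^(−1.03×2.56)) + 1.935 e^(−1.03×2.56)
= 10.98 × (0.5127 − 0.07159) + 1.935 × 0.07159 = 4.983 mg/L.
DO = 9.36 − 4.983 = 4.377 mg/L.

DO ≈ 4.38 mg/L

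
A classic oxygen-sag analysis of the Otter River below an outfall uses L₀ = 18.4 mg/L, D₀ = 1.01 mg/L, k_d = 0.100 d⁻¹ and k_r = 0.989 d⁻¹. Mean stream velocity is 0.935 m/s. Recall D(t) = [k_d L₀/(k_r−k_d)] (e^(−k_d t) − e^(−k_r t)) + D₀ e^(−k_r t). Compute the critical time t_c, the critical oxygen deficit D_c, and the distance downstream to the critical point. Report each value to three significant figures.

t_c = [1/(k_r−k_d)] ln[(k_r/k_d)(1 − D₀(k_r−k_d)/(k_d L₀))]
= [1/(0.989−0.100)] ln[(0.989/0.100)(1 − 1.01×0.8890/(0.100×18.4))]
= (1/0.8890) ln[9.890 × 0.5120] = 1.125 × ln(5.064) = 1.125 × 1.622 = 1.825 d.
L(t_c) = L₀ e^(−k_d t_c) = 18.4 × 0.8332 = 15.33 mg/L, and at the critical point k_r D_c = k_d L, so D_c = (0.100/0.989) × 15.33 = 1.550 mg/L.
x_c = v t_c = 0.935 m/s × 1.825 d × 86400 s/d = 147400 m ≈ 147 km.

t_c ≈ 1.82 d; D_c ≈ 1.55 mg/L; x_c ≈ 147 km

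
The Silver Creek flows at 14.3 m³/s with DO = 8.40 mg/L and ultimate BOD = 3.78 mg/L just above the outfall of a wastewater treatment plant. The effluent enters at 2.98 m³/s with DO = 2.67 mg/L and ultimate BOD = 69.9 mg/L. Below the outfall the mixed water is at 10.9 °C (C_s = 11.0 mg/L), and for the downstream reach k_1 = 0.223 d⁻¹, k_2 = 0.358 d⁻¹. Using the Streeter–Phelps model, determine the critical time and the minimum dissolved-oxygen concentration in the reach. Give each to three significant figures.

t_c ≈ 2.36 d; minimum DO ≈ 5.42 mg/L

Mixed DO = (14.3×8.40 + 2.98×2.67)/(14.3+2.98) = 128.1/17.28 = 7.412 mg/L.
Mixed L₀ = (14.3×3.78 + 2.98×69.9)/(17.28) = 262.4/17.28 = 15.18 mg/L.
Initial deficit D₀ = C_s − DO₀ = 11.0 − 7.412 = 3.588 mg/L.
t_c = (1/0.1350) ln[(0.358/0.223)(1 − 3.588×0.1350/(0.223×15.18))] = 7.407 × ln(1.376) = 2.363 d.
D_c = (0.223/0.358) × 15.18 × e^(−0.223×2.363) = 0.6229 × 15.18 × 0.5904 = 5.584 mg/L.
Minimum DO = 11.0 − 5.584 = 5.416 mg/L.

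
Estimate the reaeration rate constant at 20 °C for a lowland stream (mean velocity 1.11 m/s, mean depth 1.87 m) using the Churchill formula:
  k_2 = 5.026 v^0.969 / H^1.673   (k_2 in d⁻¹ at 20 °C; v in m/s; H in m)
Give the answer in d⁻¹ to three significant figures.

k_2 ≈ 1.95 d⁻¹

k_2 = 5.026 × 1.11^0.969 / 1.87^1.673 = 5.026 × 1.106 / 2.850 = 1.951 d⁻¹.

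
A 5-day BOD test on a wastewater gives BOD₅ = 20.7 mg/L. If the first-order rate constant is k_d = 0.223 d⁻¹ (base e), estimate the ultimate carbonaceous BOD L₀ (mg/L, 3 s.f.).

L₀ ≈ 30.8 mg/L

BOD₅ = L₀(1 − e^(−5k_d)) ⇒ L₀ = BOD₅ / (1 − e^(−5×0.223))
= 20.7 / (1 − 0.3279) = 20.7 / 0.6721 = 30.80 mg/L.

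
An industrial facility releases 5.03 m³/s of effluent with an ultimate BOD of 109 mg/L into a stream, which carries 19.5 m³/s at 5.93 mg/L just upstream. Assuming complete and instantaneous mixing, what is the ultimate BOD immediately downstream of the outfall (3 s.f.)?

Flow-weighted mixing: C = (Q_r C_r + Q_w C_w)/(Q_r + Q_w)
= (19.5×5.93 + 5.03×109)/(19.5 + 5.03) = 663.9/24.53 = 27.07 mg/L.

27.1 mg/L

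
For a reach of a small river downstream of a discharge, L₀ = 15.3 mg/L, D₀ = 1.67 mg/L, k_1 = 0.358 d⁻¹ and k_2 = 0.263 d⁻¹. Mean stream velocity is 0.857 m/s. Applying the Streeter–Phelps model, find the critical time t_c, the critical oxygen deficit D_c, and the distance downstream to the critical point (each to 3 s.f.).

At the critical point dD/dt = 0, so k_1 L₀ e^(−k_1 t) = k_2 D. Substituting D(t) from the Streeter–Phelps equation and solving for t gives
t_c = ln[(k_2/k_1)(1 − D₀(k_2−k_1)/(k_1 L₀))] / (k_2−k_1).
Here k_2−k_1 = -0.09500 d⁻¹ and 1 − D₀(k_2−k_1)/(k_1 L₀) = 1 − 1.67×-0.09500/(0.358×15.3) = 1.029, so
t_c = ln(0.7346 × 1.029) / -0.09500 = -0.2798 / -0.09500 = 2.946 d.
D_c = (k_1/k_2) L₀ e^(−k_1 t_c) = (0.358/0.263) × 15.3 × e^(−0.358×2.946) = 1.361 × 15.3 × 0.3484 = 7.255 mg/L.
x_c = v t_c = 0.857 m/s × 2.946 d × 86400 s/d = 218100 m ≈ 218 km.

t_c ≈ 2.95 d; D_c ≈ 7.26 mg/L; x_c ≈ 218 km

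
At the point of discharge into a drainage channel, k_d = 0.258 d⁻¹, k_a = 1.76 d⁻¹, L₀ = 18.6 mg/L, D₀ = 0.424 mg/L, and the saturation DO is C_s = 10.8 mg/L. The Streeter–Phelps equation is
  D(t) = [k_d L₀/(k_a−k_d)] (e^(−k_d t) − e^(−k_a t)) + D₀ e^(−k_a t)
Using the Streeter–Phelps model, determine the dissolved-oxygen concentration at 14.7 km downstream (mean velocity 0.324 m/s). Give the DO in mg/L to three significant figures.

DO ≈ 9.11 mg/L

Travel time t = x/v = 14.7 km / (0.324 m/s) = 14700 m / 0.324 m/s = 45370 s = 0.5251 d.
k_d L₀/(k_a−k_d) = 0.258×18.6/(1.76−0.258) = 4.799/1.502 = 3.195 mg/L.
e^(−k_d t) = e^(−0.258×0.5251) = 0.8733; e^(−k_a t) = e^(−1.76×0.5251) = 0.3968.
D = 3.195 × (0.8733 − 0.3968) + 0.424 × 0.3968 = 1.522 + 0.1683 = 1.690 mg/L.
DO = C_s − D = 10.8 − 1.690 = 9.110 mg/L.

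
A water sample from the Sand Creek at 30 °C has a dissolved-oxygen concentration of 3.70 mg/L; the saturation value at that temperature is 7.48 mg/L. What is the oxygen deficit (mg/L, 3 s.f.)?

D ≈ 3.78 mg/L

D = C_s − C = 7.48 − 3.70 = 3.78 mg/L.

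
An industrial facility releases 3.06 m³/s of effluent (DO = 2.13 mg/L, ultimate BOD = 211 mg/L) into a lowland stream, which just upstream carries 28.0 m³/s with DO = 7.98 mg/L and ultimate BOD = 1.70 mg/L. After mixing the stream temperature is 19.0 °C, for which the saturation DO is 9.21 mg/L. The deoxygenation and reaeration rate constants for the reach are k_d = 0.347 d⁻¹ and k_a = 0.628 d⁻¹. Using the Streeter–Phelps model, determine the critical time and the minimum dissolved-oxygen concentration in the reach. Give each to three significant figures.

Mixed DO = (28.0×7.98 + 3.06×2.13)/(28.0+3.06) = 230.0/31.06 = 7.404 mg/L.
Mixed L₀ = (28.0×1.70 + 3.06×211)/(31.06) = 693.3/31.06 = 22.32 mg/L.
Initial deficit D₀ = C_s − DO₀ = 9.21 − 7.404 = 1.806 mg/L.
t_c = (1/0.2810) ln[(0.628/0.347)(1 − 1.806×0.2810/(0.347×22.32))] = 3.559 × ln(1.691) = 1.870 d.
D_c = (0.347/0.628) × 22.32 × e^(−0.347×1.870) = 0.5525 × 22.32 × 0.5226 = 6.446 mg/L.
Minimum DO = 9.21 − 6.446 = 2.764 mg/L.

t_c ≈ 1.87 d; minimum DO ≈ 2.76 mg/L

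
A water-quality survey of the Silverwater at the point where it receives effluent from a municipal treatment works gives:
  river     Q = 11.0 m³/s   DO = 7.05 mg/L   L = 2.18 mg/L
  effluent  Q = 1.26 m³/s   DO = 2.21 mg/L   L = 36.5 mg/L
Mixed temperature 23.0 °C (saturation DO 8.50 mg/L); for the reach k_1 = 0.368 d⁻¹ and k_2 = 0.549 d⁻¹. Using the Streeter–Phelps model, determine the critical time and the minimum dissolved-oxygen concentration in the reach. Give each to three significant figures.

Mixed DO = (11.0×7.05 + 1.26×2.21)/(11.0+1.26) = 80.33/12.26 = 6.553 mg/L.
Mixed L₀ = (11.0×2.18 + 1.26×36.5)/(12.26) = 69.97/12.26 = 5.707 mg/L.
Initial deficit D₀ = C_s − DO₀ = 8.50 − 6.553 = 1.947 mg/L.
t_c = (1/0.1810) ln[(0.549/0.368)(1 − 1.947×0.1810/(0.368×5.707))] = 5.525 × ln(1.241) = 1.195 d.
D_c = (0.368/0.549) × 5.707 × e^(−0.368×1.195) = 0.6703 × 5.707 × 0.6442 = 2.464 mg/L.
Minimum DO = 8.50 − 2.464 = 6.036 mg/L.

t_c ≈ 1.20 d; minimum DO ≈ 6.04 mg/L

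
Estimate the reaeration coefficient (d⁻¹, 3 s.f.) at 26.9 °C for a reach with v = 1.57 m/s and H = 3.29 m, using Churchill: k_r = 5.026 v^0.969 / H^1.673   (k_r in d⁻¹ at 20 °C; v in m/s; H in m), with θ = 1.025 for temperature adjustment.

k_r ≈ 1.26 d⁻¹

k_r(20) = 5.026 × 1.57^0.969 / 3.29^1.673 = 5.026 × 1.548 / 7.333 = 1.061 d⁻¹.
k_r(26.9) = 1.061 × 1.025^(26.9−20) = 1.061 × 1.186 = 1.258 d⁻¹.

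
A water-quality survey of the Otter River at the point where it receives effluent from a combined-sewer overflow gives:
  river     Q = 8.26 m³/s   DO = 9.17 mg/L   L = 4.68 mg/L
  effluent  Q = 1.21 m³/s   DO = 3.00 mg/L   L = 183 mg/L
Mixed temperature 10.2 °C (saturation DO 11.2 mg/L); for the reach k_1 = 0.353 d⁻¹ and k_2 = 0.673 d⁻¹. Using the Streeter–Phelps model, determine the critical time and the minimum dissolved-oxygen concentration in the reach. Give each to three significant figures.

Mixed DO = (8.26×9.17 + 1.21×3.00)/(8.26+1.21) = 79.37/9.470 = 8.382 mg/L.
Mixed L₀ = (8.26×4.68 + 1.21×183)/(9.470) = 260.1/9.470 = 27.46 mg/L.
Initial deficit D₀ = C_s − DO₀ = 11.2 − 8.382 = 2.818 mg/L.
t_c = (1/0.3200) ln[(0.673/0.353)(1 − 2.818×0.3200/(0.353×27.46))] = 3.125 × ln(1.729) = 1.711 d.
D_c = (0.353/0.673) × 27.46 × e^(−0.353×1.711) = 0.5245 × 27.46 × 0.5466 = 7.873 mg/L.
Minimum DO = 11.2 − 7.873 = 3.327 mg/L.

t_c ≈ 1.71 d; minimum DO ≈ 3.33 mg/L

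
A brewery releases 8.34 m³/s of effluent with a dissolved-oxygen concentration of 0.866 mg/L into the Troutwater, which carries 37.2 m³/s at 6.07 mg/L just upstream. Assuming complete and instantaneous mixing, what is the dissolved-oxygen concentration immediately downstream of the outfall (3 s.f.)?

5.12 mg/L

Flow-weighted mixing: C = (Q_r C_r + Q_w C_w)/(Q_r + Q_w)
= (37.2×6.07 + 8.34×0.866)/(37.2 + 8.34) = 233.0/45.54 = 5.117 mg/L.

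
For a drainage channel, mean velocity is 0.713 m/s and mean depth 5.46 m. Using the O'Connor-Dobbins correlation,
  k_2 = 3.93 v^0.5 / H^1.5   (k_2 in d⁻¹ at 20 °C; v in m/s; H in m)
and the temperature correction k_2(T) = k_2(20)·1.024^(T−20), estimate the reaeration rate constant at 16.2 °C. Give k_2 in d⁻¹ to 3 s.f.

k_2(20) = 3.93 × 0.713^0.5 / 5.46^1.5 = 3.93 × 0.8444 / 12.76 = 0.2601 d⁻¹.
k_2(16.2) = 0.2601 × 1.024^(16.2−20) = 0.2601 × 0.9138 = 0.2377 d⁻¹.

k_2 ≈ 0.238 d⁻¹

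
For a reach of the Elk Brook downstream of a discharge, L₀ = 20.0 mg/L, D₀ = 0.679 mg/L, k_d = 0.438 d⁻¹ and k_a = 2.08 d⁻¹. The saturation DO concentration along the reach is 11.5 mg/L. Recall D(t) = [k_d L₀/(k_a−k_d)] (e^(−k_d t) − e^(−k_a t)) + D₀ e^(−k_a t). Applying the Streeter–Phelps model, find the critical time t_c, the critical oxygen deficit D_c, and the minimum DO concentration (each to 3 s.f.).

t_c ≈ 0.866 d; D_c ≈ 2.88 mg/L; min DO ≈ 8.62 mg/L

With k_a/k_d = 4.749 and 1 − D₀(k_a−k_d)/(k_d L₀) = 0.8727,
t_c = ln(4.749 × 0.8727) / (2.08 − 0.438) = ln(4.144) / 1.642 = 1.422/1.642 = 0.8659 d.
L(t_c) = L₀ e^(−k_d t_c) = 20.0 × 0.6844 = 13.69 mg/L, and at the critical point k_a D_c = k_d L, so D_c = (0.438/2.08) × 13.69 = 2.882 mg/L.
Minimum DO = C_s − D_c = 11.5 − 2.882 = 8.618 mg/L.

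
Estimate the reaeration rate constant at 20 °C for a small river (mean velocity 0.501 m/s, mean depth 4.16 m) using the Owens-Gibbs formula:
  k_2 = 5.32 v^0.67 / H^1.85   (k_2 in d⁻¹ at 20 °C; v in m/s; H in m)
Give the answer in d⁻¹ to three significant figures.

k_2 ≈ 0.240 d⁻¹

k_2 = 5.32 × 0.501^0.67 / 4.16^1.85 = 5.32 × 0.6293 / 13.97 = 0.2396 d⁻¹.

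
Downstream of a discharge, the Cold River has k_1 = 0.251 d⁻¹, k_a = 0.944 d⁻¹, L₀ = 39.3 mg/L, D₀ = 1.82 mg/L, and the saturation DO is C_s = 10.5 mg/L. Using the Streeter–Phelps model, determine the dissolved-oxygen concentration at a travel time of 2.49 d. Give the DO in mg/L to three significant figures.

k_1 L₀/(k_a−k_1) = 0.251×39.3/(0.944−0.251) = 9.864/0.6930 = 14.23 mg/L.
e^(−k_1 t) = e^(−0.251×2.490) = 0.5353; e^(−k_a t) = e^(−0.944×2.490) = 0.09532.
D = 14.23 × (0.5353 − 0.09532) + 1.82 × 0.09532 = 6.262 + 0.1735 = 6.436 mg/L.
DO = C_s − D = 10.5 − 6.436 = 4.064 mg/L.

DO ≈ 4.06 mg/L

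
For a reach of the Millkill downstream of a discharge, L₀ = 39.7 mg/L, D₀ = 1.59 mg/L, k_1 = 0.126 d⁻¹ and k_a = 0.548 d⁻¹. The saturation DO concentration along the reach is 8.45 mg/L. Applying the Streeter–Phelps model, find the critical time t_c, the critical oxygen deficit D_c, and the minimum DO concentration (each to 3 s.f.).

At the critical point dD/dt = 0, so k_1 L₀ e^(−k_1 t) = k_a D. Substituting D(t) from the Streeter–Phelps equation and solving for t gives
t_c = ln[(k_a/k_1)(1 − D₀(k_a−k_1)/(k_1 L₀))] / (k_a−k_1).
Here k_a−k_1 = 0.4220 d⁻¹ and 1 − D₀(k_a−k_1)/(k_1 L₀) = 1 − 1.59×0.4220/(0.126×39.7) = 0.8659, so
t_c = ln(4.349 × 0.8659) / 0.4220 = 1.326 / 0.4220 = 3.142 d.
L(t_c) = L₀ e^(−k_1 t_c) = 39.7 × 0.6731 = 26.72 mg/L, and at the critical point k_a D_c = k_1 L, so D_c = (0.126/0.548) × 26.72 = 6.144 mg/L.
Minimum DO = C_s − D_c = 8.45 − 6.144 = 2.306 mg/L.

t_c ≈ 3.14 d; D_c ≈ 6.14 mg/L; min DO ≈ 2.31 mg/L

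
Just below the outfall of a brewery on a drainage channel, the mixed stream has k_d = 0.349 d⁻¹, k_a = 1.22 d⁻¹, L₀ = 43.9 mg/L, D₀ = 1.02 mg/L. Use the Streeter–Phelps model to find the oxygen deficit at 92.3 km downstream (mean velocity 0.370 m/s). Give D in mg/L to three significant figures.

D ≈ 5.93 mg/L

Travel time t = x/v = 92.3 km / (0.370 m/s) = 92300 m / 0.370 m/s = 249500 s = 2.887 d.
k_d L₀/(k_a−k_d) = 0.349×43.9/(1.22−0.349) = 15.32/0.8710 = 17.59 mg/L.
e^(−k_d t) = e^(−0.349×2.887) = 0.3651; e^(−k_a t) = e^(−1.22×2.887) = 0.02953.
D = 17.59 × (0.3651 − 0.02953) + 1.02 × 0.02953 = 5.902 + 0.03012 = 5.932 mg/L.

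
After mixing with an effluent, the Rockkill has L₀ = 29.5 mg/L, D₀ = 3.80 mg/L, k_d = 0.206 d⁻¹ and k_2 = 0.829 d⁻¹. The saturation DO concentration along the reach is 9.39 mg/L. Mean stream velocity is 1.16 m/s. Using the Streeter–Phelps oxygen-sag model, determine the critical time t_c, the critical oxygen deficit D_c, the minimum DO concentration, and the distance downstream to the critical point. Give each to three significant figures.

t_c = [1/(k_2−k_d)] ln[(k_2/k_d)(1 − D₀(k_2−k_d)/(k_d L₀))]
= [1/(0.829−0.206)] ln[(0.829/0.206)(1 − 3.80×0.6230/(0.206×29.5))]
= (1/0.6230) ln[4.024 × 0.6104] = 1.605 × ln(2.457) = 1.605 × 0.8988 = 1.443 d.
D_c = (k_d/k_2) L₀ e^(−k_d t_c) = (0.206/0.829) × 29.5 × e^(−0.206×1.443) = 0.2485 × 29.5 × 0.7429 = 5.446 mg/L.
Minimum DO = C_s − D_c = 9.39 − 5.446 = 3.944 mg/L.
x_c = v t_c = 1.16 m/s × 1.443 d × 86400 s/d = 144600 m ≈ 145 km.

t_c ≈ 1.44 d; D_c ≈ 5.45 mg/L; min DO ≈ 3.94 mg/L; x_c ≈ 145 km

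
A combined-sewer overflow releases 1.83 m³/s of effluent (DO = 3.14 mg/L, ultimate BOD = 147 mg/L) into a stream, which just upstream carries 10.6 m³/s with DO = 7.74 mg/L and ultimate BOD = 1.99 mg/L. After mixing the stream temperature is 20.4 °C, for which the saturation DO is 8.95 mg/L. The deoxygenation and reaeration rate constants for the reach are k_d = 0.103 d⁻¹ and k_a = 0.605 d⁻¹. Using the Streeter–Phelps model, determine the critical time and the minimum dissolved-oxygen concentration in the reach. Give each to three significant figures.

Mixed DO = (10.6×7.74 + 1.83×3.14)/(10.6+1.83) = 87.79/12.43 = 7.063 mg/L.
Mixed L₀ = (10.6×1.99 + 1.83×147)/(12.43) = 290.1/12.43 = 23.34 mg/L.
Initial deficit D₀ = C_s − DO₀ = 8.95 − 7.063 = 1.887 mg/L.
t_c = (1/0.5020) ln[(0.605/0.103)(1 − 1.887×0.5020/(0.103×23.34))] = 1.992 × ln(3.559) = 2.529 d.
D_c = (0.103/0.605) × 23.34 × e^(−0.103×2.529) = 0.1702 × 23.34 × 0.7707 = 3.062 mg/L.
Minimum DO = 8.95 − 3.062 = 5.888 mg/L.

t_c ≈ 2.53 d; minimum DO ≈ 5.89 mg/L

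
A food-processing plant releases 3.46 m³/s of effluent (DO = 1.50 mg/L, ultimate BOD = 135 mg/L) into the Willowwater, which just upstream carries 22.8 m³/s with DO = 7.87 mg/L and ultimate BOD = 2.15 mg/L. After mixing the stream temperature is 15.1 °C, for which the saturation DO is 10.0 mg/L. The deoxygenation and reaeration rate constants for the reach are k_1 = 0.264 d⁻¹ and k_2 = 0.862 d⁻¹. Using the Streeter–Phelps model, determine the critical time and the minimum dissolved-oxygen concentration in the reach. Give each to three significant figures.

t_c ≈ 1.28 d; minimum DO ≈ 5.70 mg/L

Mixed DO = (22.8×7.87 + 3.46×1.50)/(22.8+3.46) = 184.6/26.26 = 7.031 mg/L.
Mixed L₀ = (22.8×2.15 + 3.46×135)/(26.26) = 516.1/26.26 = 19.65 mg/L.
Initial deficit D₀ = C_s − DO₀ = 10.0 − 7.031 = 2.969 mg/L.
t_c = (1/0.5980) ln[(0.862/0.264)(1 − 2.969×0.5980/(0.264×19.65))] = 1.672 × ln(2.148) = 1.278 d.
D_c = (0.264/0.862) × 19.65 × e^(−0.264×1.278) = 0.3063 × 19.65 × 0.7136 = 4.295 mg/L.
Minimum DO = 10.0 − 4.295 = 5.705 mg/L.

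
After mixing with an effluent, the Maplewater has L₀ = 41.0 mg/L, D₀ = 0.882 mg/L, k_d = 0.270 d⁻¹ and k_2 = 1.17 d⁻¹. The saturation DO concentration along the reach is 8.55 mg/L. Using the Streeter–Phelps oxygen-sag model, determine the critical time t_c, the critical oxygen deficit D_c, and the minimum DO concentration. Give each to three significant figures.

t_c ≈ 1.55 d; D_c ≈ 6.23 mg/L; min DO ≈ 2.32 mg/L

At the critical point dD/dt = 0, so k_d L₀ e^(−k_d t) = k_2 D. Substituting D(t) from the Streeter–Phelps equation and solving for t gives
t_c = ln[(k_2/k_d)(1 − D₀(k_2−k_d)/(k_d L₀))] / (k_2−k_d).
Here k_2−k_d = 0.9000 d⁻¹ and 1 − D₀(k_2−k_d)/(k_d L₀) = 1 − 0.882×0.9000/(0.270×41.0) = 0.9283, so
t_c = ln(4.333 × 0.9283) / 0.9000 = 1.392 / 0.9000 = 1.547 d.
D_c = (k_d/k_2) L₀ e^(−k_d t_c) = (0.270/1.17) × 41.0 × e^(−0.270×1.547) = 0.2308 × 41.0 × 0.6586 = 6.232 mg/L.
Minimum DO = C_s − D_c = 8.55 − 6.232 = 2.318 mg/L.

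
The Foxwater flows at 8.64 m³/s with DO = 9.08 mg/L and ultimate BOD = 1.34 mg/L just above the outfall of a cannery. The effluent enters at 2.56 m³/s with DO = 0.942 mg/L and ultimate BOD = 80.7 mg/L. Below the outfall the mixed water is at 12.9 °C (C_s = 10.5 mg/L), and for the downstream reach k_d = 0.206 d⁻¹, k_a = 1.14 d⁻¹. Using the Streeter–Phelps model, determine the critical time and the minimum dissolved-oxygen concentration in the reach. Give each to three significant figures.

t_c ≈ 0.288 d; minimum DO ≈ 7.18 mg/L

Mixed DO = (8.64×9.08 + 2.56×0.942)/(8.64+2.56) = 80.86/11.20 = 7.220 mg/L.
Mixed L₀ = (8.64×1.34 + 2.56×80.7)/(11.20) = 218.2/11.20 = 19.48 mg/L.
Initial deficit D₀ = C_s − DO₀ = 10.5 − 7.220 = 3.280 mg/L.
t_c = (1/0.9340) ln[(1.14/0.206)(1 − 3.280×0.9340/(0.206×19.48))] = 1.071 × ln(1.309) = 0.2882 d.
D_c = (0.206/1.14) × 19.48 × e^(−0.206×0.2882) = 0.1807 × 19.48 × 0.9423 = 3.317 mg/L.
Minimum DO = 10.5 − 3.317 = 7.183 mg/L.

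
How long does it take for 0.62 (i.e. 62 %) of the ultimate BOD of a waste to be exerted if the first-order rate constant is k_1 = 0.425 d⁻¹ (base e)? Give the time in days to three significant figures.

y/L₀ = 1 − e^(−k_1 t) = 0.62 ⇒ e^(−k_1 t) = 0.380
t = −ln(0.380) / 0.425 = 0.9676 / 0.425 = 2.277 d.

t ≈ 2.28 d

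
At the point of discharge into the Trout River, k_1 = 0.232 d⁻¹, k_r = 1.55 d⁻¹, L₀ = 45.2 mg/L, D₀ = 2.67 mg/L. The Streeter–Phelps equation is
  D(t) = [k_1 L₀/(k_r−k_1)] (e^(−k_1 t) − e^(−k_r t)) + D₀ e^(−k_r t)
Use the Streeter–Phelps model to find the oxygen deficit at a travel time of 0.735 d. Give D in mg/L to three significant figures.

D ≈ 5.02 mg/L

k_1 L₀/(k_r−k_1) = 0.232×45.2/(1.55−0.232) = 10.49/1.318 = 7.956 mg/L.
e^(−k_1 t) = e^(−0.232×0.7350) = 0.8432; e^(−k_r t) = e^(−1.55×0.7350) = 0.3201.
D = 7.956 × (0.8432 − 0.3201) + 2.67 × 0.3201 = 4.162 + 0.8546 = 5.017 mg/L.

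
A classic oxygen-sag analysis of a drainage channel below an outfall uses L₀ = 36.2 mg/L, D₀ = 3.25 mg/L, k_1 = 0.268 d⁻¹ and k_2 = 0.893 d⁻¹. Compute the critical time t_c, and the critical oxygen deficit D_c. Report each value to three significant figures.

With k_2/k_1 = 3.332 and 1 − D₀(k_2−k_1)/(k_1 L₀) = 0.7906,
t_c = ln(3.332 × 0.7906) / (0.893 − 0.268) = ln(2.634) / 0.6250 = 0.9687/0.6250 = 1.550 d.
D_c = (k_1/k_2) L₀ e^(−k_1 t_c) = (0.268/0.893) × 36.2 × e^(−0.268×1.550) = 0.3001 × 36.2 × 0.6601 = 7.171 mg/L.

t_c ≈ 1.55 d; D_c ≈ 7.17 mg/L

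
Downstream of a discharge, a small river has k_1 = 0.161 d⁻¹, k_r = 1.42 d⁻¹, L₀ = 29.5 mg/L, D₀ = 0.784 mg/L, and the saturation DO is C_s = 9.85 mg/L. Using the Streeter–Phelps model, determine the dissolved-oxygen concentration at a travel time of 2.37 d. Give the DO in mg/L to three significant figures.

k_1 L₀/(k_r−k_1) = 0.161×29.5/(1.42−0.161) = 4.750/1.259 = 3.772 mg/L.
e^(−k_1 t) = e^(−0.161×2.370) = 0.6828; e^(−k_r t) = e^(−1.42×2.370) = 0.03455.
D = 3.772 × (0.6828 − 0.03455) + 0.784 × 0.03455 = 2.445 + 0.02709 = 2.473 mg/L.
DO = C_s − D = 9.85 − 2.473 = 7.377 mg/L.

DO ≈ 7.38 mg/L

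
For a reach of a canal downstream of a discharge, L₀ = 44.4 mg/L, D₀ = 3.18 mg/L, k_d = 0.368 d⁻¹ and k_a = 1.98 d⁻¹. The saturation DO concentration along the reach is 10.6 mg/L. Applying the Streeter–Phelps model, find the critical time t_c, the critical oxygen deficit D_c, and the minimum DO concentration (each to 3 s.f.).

With k_a/k_d = 5.380 and 1 − D₀(k_a−k_d)/(k_d L₀) = 0.6863,
t_c = ln(5.380 × 0.6863) / (1.98 − 0.368) = ln(3.692) / 1.612 = 1.306/1.612 = 0.8103 d.
L(t_c) = L₀ e^(−k_d t_c) = 44.4 × 0.7421 = 32.95 mg/L, and at the critical point k_a D_c = k_d L, so D_c = (0.368/1.98) × 32.95 = 6.124 mg/L.
Minimum DO = C_s − D_c = 10.6 − 6.124 = 4.476 mg/L.

t_c ≈ 0.810 d; D_c ≈ 6.12 mg/L; min DO ≈ 4.48 mg/L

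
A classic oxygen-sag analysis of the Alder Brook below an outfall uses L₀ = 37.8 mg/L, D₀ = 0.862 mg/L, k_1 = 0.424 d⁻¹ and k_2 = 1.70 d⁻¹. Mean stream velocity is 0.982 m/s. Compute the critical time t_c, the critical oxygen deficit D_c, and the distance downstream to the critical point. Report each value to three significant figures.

t_c ≈ 1.03 d; D_c ≈ 6.09 mg/L; x_c ≈ 87.6 km

With k_2/k_1 = 4.009 and 1 − D₀(k_2−k_1)/(k_1 L₀) = 0.9314,
t_c = ln(4.009 × 0.9314) / (1.70 − 0.424) = ln(3.734) / 1.276 = 1.318/1.276 = 1.033 d.
D_c = (k_1/k_2) L₀ e^(−k_1 t_c) = (0.424/1.70) × 37.8 × e^(−0.424×1.033) = 0.2494 × 37.8 × 0.6454 = 6.085 mg/L.
x_c = v t_c = 0.982 m/s × 1.033 d × 86400 s/d = 87610 m ≈ 87.6 km.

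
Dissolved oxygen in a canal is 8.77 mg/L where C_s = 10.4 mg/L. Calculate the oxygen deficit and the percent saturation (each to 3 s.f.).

D = C_s − C = 10.4 − 8.77 = 1.63 mg/L.
% saturation = 8.77/10.4 × 100 = 84.3 %.

D ≈ 1.63 mg/L; 84.3 % saturation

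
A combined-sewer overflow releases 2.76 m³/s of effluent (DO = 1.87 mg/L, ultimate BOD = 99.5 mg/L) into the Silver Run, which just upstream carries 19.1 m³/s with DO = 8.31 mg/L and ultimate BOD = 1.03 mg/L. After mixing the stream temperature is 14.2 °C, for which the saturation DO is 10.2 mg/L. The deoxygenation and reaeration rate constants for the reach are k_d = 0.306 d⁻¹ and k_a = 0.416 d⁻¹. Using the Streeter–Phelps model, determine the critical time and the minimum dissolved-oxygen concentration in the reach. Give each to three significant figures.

Mixed DO = (19.1×8.31 + 2.76×1.87)/(19.1+2.76) = 163.9/21.86 = 7.497 mg/L.
Mixed L₀ = (19.1×1.03 + 2.76×99.5)/(21.86) = 294.3/21.86 = 13.46 mg/L.
Initial deficit D₀ = C_s − DO₀ = 10.2 − 7.497 = 2.703 mg/L.
t_c = (1/0.1100) ln[(0.416/0.306)(1 − 2.703×0.1100/(0.306×13.46))] = 9.091 × ln(1.261) = 2.111 d.
D_c = (0.306/0.416) × 13.46 × e^(−0.306×2.111) = 0.7356 × 13.46 × 0.5242 = 5.191 mg/L.
Minimum DO = 10.2 − 5.191 = 5.009 mg/L.

t_c ≈ 2.11 d; minimum DO ≈ 5.01 mg/L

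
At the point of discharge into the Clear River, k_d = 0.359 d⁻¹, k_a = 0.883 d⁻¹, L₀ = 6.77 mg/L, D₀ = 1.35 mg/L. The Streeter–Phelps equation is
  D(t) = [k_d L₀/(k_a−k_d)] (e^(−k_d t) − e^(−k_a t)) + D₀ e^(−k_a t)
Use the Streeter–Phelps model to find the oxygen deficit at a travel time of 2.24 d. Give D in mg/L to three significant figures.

D ≈ 1.62 mg/L

k_d L₀/(k_a−k_d) = 0.359×6.77/(0.883−0.359) = 2.430/0.5240 = 4.638 mg/L.
e^(−k_d t) = e^(−0.359×2.240) = 0.4475; e^(−k_a t) = e^(−0.883×2.240) = 0.1384.
D = 4.638 × (0.4475 − 0.1384) + 1.35 × 0.1384 = 1.434 + 0.1868 = 1.620 mg/L.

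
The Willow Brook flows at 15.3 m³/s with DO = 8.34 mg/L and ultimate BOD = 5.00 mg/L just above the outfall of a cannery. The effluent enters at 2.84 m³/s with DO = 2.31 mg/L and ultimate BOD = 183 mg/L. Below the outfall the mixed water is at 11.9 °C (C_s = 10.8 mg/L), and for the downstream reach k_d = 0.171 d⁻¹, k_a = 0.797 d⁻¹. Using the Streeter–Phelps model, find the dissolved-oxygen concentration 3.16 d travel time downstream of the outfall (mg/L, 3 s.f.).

Mixed DO = (15.3×8.34 + 2.84×2.31)/(15.3+2.84) = 134.2/18.14 = 7.396 mg/L.
Mixed L₀ = (15.3×5.00 + 2.84×183)/(18.14) = 596.2/18.14 = 32.87 mg/L.
Initial deficit D₀ = C_s − DO₀ = 10.8 − 7.396 = 3.404 mg/L.
D(3.16) = [0.171×32.87/(0.797−0.171)](e^(−0.171×3.16) − e^(−0.797×3.16)) + 3.404 e^(−0.797×3.16)
= 8.978 × (0.5825 − 0.08058) + 3.404 × 0.08058 = 4.781 mg/L.
DO = 10.8 − 4.781 = 6.019 mg/L.

DO ≈ 6.02 mg/L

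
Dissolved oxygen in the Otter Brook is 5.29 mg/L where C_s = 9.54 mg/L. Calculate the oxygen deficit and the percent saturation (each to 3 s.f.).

D ≈ 4.25 mg/L; 55.5 % saturation

D = C_s − C = 9.54 − 5.29 = 4.25 mg/L.
% saturation = 5.29/9.54 × 100 = 55.5 %.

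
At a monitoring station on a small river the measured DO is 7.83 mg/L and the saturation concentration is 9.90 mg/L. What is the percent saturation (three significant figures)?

79.1 % saturation

% saturation = C/C_s × 100 = 7.83/9.90 × 100 = 79.1 %.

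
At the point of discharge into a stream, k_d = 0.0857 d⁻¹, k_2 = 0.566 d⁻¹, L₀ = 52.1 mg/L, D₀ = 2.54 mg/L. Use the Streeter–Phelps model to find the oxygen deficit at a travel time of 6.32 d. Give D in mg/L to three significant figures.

D ≈ 5.22 mg/L

k_d L₀/(k_2−k_d) = 0.0857×52.1/(0.566−0.0857) = 4.465/0.4803 = 9.296 mg/L.
e^(−k_d t) = e^(−0.0857×6.320) = 0.5818; e^(−k_2 t) = e^(−0.566×6.320) = 0.02796.
D = 9.296 × (0.5818 − 0.02796) + 2.54 × 0.02796 = 5.149 + 0.07101 = 5.220 mg/L.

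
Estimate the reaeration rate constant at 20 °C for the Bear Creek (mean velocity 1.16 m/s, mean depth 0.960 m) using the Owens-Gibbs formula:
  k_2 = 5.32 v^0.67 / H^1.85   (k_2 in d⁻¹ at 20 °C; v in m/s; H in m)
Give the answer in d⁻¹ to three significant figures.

k_2 = 5.32 × 1.16^0.67 / 0.960^1.85 = 5.32 × 1.105 / 0.9273 = 6.337 d⁻¹.

k_2 ≈ 6.34 d⁻¹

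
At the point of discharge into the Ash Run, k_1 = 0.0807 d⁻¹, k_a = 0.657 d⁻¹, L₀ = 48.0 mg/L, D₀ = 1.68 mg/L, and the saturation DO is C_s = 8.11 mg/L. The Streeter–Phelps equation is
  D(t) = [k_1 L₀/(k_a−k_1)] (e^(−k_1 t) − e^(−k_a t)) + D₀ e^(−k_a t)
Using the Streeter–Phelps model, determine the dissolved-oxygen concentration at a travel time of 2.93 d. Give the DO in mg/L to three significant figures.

k_1 L₀/(k_a−k_1) = 0.0807×48.0/(0.657−0.0807) = 3.874/0.5763 = 6.721 mg/L.
e^(−k_1 t) = e^(−0.0807×2.930) = 0.7894; e^(−k_a t) = e^(−0.657×2.930) = 0.1459.
D = 6.721 × (0.7894 − 0.1459) + 1.68 × 0.1459 = 4.326 + 0.2451 = 4.571 mg/L.
DO = C_s − D = 8.11 − 4.571 = 3.539 mg/L.

DO ≈ 3.54 mg/L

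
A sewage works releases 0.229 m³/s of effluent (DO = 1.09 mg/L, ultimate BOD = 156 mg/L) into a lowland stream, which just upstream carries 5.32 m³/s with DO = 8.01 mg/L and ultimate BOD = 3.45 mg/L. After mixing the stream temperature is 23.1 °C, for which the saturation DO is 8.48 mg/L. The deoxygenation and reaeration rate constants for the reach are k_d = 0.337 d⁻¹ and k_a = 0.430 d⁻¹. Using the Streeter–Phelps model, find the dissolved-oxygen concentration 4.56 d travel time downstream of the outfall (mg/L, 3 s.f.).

Mixed DO = (5.32×8.01 + 0.229×1.09)/(5.32+0.229) = 42.86/5.549 = 7.724 mg/L.
Mixed L₀ = (5.32×3.45 + 0.229×156)/(5.549) = 54.08/5.549 = 9.746 mg/L.
Initial deficit D₀ = C_s − DO₀ = 8.48 − 7.724 = 0.7556 mg/L.
D(4.56) = [0.337×9.746/(0.430−0.337)](e^(−0.337×4.56) − e^(−0.430×4.56)) + 0.7556 e^(−0.430×4.56)
= 35.31 × (0.2151 − 0.1407) + 0.7556 × 0.1407 = 2.732 mg/L.
DO = 8.48 − 2.732 = 5.748 mg/L.

DO ≈ 5.75 mg/L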